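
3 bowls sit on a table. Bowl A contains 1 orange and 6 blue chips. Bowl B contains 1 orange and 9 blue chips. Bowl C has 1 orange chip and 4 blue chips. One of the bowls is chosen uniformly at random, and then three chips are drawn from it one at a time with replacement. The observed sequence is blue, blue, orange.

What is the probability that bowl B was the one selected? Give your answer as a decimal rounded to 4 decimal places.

Compute the likelihood of the observed sequence for each case: P(data | bowl A) = (6/7)(6/7)(1/7) = 0.10496; P(data | bowl B) = (9/10)(9/10)(1/10) = 0.081; P(data | bowl C) = (4/5)(4/5)(1/5) = 0.128.
The prior-weighted likelihoods are 1/3 · 0.10496 = 0.034985, 1/3 · 0.081 = 0.027, 1/3 · 0.128 = 0.042667; summing to 0.10465.
Therefore the posterior P(bowl B | data) = (0.027) / (0.10465) = 0.258.

0.2580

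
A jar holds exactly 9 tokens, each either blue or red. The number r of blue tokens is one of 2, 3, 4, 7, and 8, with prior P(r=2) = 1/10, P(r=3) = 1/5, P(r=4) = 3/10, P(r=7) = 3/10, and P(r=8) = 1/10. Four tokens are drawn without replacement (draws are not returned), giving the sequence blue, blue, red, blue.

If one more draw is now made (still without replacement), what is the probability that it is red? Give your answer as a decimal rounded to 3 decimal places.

0.302

Under each hypothesis, the probability of the observed sequence is: P(data | r = 2) = (2/9)(1/8)(7/7)(0/6) = 0; P(data | r = 3) = (3/9)(2/8)(6/7)(1/6) = 0.011905; P(data | r = 4) = (4/9)(3/8)(5/7)(2/6) = 0.039683; P(data | r = 7) = (7/9)(6/8)(2/7)(5/6) = 0.13889; P(data | r = 8) = (8/9)(7/8)(1/7)(6/6) = 0.11111.
Multiplying each by its prior: 1/10 · 0 = 0, 1/5 · 0.011905 = 0.002381, 3/10 · 0.039683 = 0.011905, 3/10 · 0.13889 = 0.041667, 1/10 · 0.11111 = 0.011111; summing to 0.067063.
Normalising, the posterior is P(r = 2 | data) = 0, P(r = 3 | data) = 0.035503, P(r = 4 | data) = 0.17751, P(r = 7 | data) = 0.6213, P(r = 8 | data) = 0.16568.
Averaging over the posterior, P(red next | data) = (1)(0.035503) + (4/5)(0.17751) + (1/5)(0.6213) + (0)(0.16568) = 0.30178.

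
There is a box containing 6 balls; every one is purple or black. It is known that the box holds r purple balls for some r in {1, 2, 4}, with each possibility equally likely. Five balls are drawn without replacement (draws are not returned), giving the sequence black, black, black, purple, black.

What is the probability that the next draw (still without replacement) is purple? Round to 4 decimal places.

0.2857

For each hypothesis, P(data | H) works out to: P(data | r = 1) = (5/6)(4/5)(3/4)(1/3)(2/2) = 1/6; P(data | r = 2) = (4/6)(3/5)(2/4)(2/3)(1/2) = 1/15; P(data | r = 4) = (2/6)(1/5)(0/4) = 0.
Weighting by the prior gives 1/3 · 1/6 = 1/18, 1/3 · 1/15 = 1/45, 1/3 · 0 = 0; summing to 7/90.
Normalising, the posterior is P(r = 1 | data) = 5/7, P(r = 2 | data) = 2/7, P(r = 4 | data) = 0.
The predictive probability is P(purple next | data) = (0)(5/7) + (1)(2/7) = 2/7.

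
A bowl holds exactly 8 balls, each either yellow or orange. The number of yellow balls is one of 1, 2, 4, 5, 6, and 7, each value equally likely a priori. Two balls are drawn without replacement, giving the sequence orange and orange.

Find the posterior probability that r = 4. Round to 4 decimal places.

Compute the likelihood of the observed sequence for each case: P(data | r = 1) = (7/8)(6/7) = 3/4; P(data | r = 2) = (6/8)(5/7) = 15/28; P(data | r = 4) = (4/8)(3/7) = 3/14; P(data | r = 5) = (3/8)(2/7) = 3/28; P(data | r = 6) = (2/8)(1/7) = 1/28; P(data | r = 7) = (1/8)(0/7) = 0.
Weighting by the prior gives 1/6 · 3/4 = 1/8, 1/6 · 15/28 = 5/56, 1/6 · 3/14 = 1/28, 1/6 · 3/28 = 1/56, 1/6 · 1/28 = 1/168, 1/6 · 0 = 0; these sum to 23/84.
Hence P(r = 4 | data) = (1/28) / (23/84) = 3/23.

0.1304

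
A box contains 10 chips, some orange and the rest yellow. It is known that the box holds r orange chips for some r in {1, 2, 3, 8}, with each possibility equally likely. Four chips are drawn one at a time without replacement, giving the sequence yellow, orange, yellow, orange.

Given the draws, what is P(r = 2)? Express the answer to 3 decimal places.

Compute the likelihood of the observed sequence for each case: P(data | r = 1) = (9/10)(1/9)(8/8)(0/7) = 0; P(data | r = 2) = (8/10)(2/9)(7/8)(1/7) = 1/45; P(data | r = 3) = (7/10)(3/9)(6/8)(2/7) = 1/20; P(data | r = 8) = (2/10)(8/9)(1/8)(7/7) = 1/45.
Weighting by the prior gives 1/4 · 0 = 0, 1/4 · 1/45 = 1/180, 1/4 · 1/20 = 1/80, 1/4 · 1/45 = 1/180; these sum to 17/720.
By Bayes' rule, P(r = 2 | data) = (1/180) / (17/720) = 4/17.

0.235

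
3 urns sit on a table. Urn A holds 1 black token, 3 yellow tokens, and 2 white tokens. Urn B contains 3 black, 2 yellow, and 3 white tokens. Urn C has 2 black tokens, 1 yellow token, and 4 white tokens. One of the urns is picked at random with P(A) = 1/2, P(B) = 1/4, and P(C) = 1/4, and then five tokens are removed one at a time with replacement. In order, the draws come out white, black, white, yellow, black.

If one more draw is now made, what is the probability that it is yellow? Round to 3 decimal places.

0.281

Compute the likelihood of the observed sequence for each case: P(data | urn A) = (2/6)(1/6)(2/6)(3/6)(1/6) = 0.0015432; P(data | urn B) = (3/8)(3/8)(3/8)(2/8)(3/8) = 0.0049438; P(data | urn C) = (4/7)(2/7)(4/7)(1/7)(2/7) = 0.0038079.
Weighting by the prior gives 1/2 · 0.0015432 = 0.0007716, 1/4 · 0.0049438 = 0.001236, 1/4 · 0.0038079 = 0.00095198; summing to 0.0029596.
Dividing through by the total gives posterior P(urn A | data) = 0.26072, P(urn B | data) = 0.41762, P(urn C | data) = 0.32167.
Averaging over the posterior, P(yellow next | data) = (1/2)(0.26072) + (1/4)(0.41762) + (1/7)(0.32167) = 0.28072.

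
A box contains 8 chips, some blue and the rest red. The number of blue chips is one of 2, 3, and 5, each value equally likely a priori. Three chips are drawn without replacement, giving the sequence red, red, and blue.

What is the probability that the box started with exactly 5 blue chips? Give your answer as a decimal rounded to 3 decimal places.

Compute the likelihood of the observed sequence for each case: P(data | r = 2) = (6/8)(5/7)(2/6) = 5/28; P(data | r = 3) = (5/8)(4/7)(3/6) = 5/28; P(data | r = 5) = (3/8)(2/7)(5/6) = 5/56.
Multiplying each by its prior: 1/3 · 5/28 = 5/84, 1/3 · 5/28 = 5/84, 1/3 · 5/56 = 5/168; summing to 25/168.
So P(r = 5 | data) = (5/168) / (25/168) = 1/5.

0.200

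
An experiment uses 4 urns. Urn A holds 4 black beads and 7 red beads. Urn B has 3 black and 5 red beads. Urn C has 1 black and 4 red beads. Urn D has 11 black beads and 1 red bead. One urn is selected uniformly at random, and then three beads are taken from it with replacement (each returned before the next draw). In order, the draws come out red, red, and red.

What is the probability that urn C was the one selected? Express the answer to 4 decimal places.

0.5047

The likelihood of the observed sequence under each hypothesis: P(data | urn A) = (7/11)(7/11)(7/11) = 0.2577; P(data | urn B) = (5/8)(5/8)(5/8) = 0.24414; P(data | urn C) = (4/5)(4/5)(4/5) = 0.512; P(data | urn D) = (1/12)(1/12)(1/12) = 0.0005787.
Multiplying each by its prior: 1/4 · 0.2577 = 0.064425, 1/4 · 0.24414 = 0.061035, 1/4 · 0.512 = 0.128, 1/4 · 0.0005787 = 0.00014468; with total 0.25361.
By Bayes' rule, P(urn C | data) = (0.128) / (0.25361) = 0.50472.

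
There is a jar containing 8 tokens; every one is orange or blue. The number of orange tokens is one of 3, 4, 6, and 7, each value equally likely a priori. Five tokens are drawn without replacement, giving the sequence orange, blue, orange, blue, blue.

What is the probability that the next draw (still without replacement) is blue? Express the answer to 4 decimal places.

Under each hypothesis, the probability of the observed sequence is: P(data | r = 3) = (3/8)(5/7)(2/6)(4/5)(3/4) = 0.053571; P(data | r = 4) = (4/8)(4/7)(3/6)(3/5)(2/4) = 0.042857; P(data | r = 6) = (6/8)(2/7)(5/6)(1/5)(0/4) = 0; P(data | r = 7) = (7/8)(1/7)(6/6)(0/5) = 0.
The prior-weighted likelihoods are 1/4 · 0.053571 = 0.013393, 1/4 · 0.042857 = 0.010714, 1/4 · 0 = 0, 1/4 · 0 = 0; these sum to 0.024107.
Dividing through by the total gives posterior P(r = 3 | data) = 0.55556, P(r = 4 | data) = 0.44444, P(r = 6 | data) = 0, P(r = 7 | data) = 0.
Averaging over the posterior, P(blue next | data) = (2/3)(0.55556) + (1/3)(0.44444) = 0.51852.

0.5185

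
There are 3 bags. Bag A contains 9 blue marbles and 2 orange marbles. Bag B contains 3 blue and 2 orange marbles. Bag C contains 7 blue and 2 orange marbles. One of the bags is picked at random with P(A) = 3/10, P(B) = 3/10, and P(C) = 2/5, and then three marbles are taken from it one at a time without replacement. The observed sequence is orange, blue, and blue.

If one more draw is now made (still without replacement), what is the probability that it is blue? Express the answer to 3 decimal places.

0.727

Under each hypothesis, the probability of the observed sequence is: P(data | bag A) = (2/11)(9/10)(8/9) = 0.14545; P(data | bag B) = (2/5)(3/4)(2/3) = 0.2; P(data | bag C) = (2/9)(7/8)(6/7) = 0.16667.
The prior-weighted likelihoods are 3/10 · 0.14545 = 0.043636, 3/10 · 0.2 = 0.06, 2/5 · 0.16667 = 0.066667; summing to 0.1703.
Dividing through by the total gives posterior P(bag A | data) = 0.25623, P(bag B | data) = 0.35231, P(bag C | data) = 0.39146.
Averaging over the posterior, P(blue next | data) = (7/8)(0.25623) + (1/2)(0.35231) + (5/6)(0.39146) = 0.72657.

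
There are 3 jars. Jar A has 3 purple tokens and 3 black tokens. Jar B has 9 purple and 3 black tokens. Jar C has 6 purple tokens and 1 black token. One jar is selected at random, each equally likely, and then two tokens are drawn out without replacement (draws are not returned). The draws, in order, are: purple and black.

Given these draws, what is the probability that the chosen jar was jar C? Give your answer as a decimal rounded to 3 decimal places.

Compute the likelihood of the observed sequence for each case: P(data | jar A) = (3/6)(3/5) = 0.3; P(data | jar B) = (9/12)(3/11) = 0.20455; P(data | jar C) = (6/7)(1/6) = 0.14286.
Multiplying each by its prior: 1/3 · 0.3 = 0.1, 1/3 · 0.20455 = 0.068182, 1/3 · 0.14286 = 0.047619; with total 0.2158.
By Bayes' rule, P(jar C | data) = (0.047619) / (0.2158) = 0.22066.

0.221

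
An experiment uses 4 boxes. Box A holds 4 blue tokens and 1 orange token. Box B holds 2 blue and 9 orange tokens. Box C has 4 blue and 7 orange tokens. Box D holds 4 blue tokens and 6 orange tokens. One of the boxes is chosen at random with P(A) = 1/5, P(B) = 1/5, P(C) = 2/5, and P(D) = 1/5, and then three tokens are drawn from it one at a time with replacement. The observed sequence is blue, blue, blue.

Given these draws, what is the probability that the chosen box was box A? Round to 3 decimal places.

Under each hypothesis, the probability of the observed sequence is: P(data | box A) = (4/5)(4/5)(4/5) = 0.512; P(data | box B) = (2/11)(2/11)(2/11) = 0.0060105; P(data | box C) = (4/11)(4/11)(4/11) = 0.048084; P(data | box D) = (4/10)(4/10)(4/10) = 0.064.
Multiplying each by its prior: 1/5 · 0.512 = 0.1024, 1/5 · 0.0060105 = 0.0012021, 2/5 · 0.048084 = 0.019234, 1/5 · 0.064 = 0.0128; summing to 0.13564.
Therefore the posterior P(box A | data) = (0.1024) / (0.13564) = 0.75496.

0.755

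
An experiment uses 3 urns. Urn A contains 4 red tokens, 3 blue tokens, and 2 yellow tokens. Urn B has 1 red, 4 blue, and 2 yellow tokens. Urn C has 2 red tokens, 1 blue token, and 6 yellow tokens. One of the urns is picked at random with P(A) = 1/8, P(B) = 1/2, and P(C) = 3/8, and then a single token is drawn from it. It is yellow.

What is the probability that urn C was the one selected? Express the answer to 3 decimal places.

0.594

Compute the likelihood of this draw for each case: P(data | urn A) = (2/9) = 2/9; P(data | urn B) = (2/7) = 2/7; P(data | urn C) = (6/9) = 2/3.
Multiplying each by its prior: 1/8 · 2/9 = 1/36, 1/2 · 2/7 = 1/7, 3/8 · 2/3 = 1/4; summing to 53/126.
Therefore the posterior P(urn C | data) = (1/4) / (53/126) = 63/106.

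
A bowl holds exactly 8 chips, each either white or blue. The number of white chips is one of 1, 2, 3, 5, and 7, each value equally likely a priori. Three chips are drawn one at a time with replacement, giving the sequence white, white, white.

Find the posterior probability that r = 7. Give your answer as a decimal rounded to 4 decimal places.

The likelihood of the observed sequence under each hypothesis: P(data | r = 1) = (1/8)(1/8)(1/8) = 0.0019531; P(data | r = 2) = (2/8)(2/8)(2/8) = 0.015625; P(data | r = 3) = (3/8)(3/8)(3/8) = 0.052734; P(data | r = 5) = (5/8)(5/8)(5/8) = 0.24414; P(data | r = 7) = (7/8)(7/8)(7/8) = 0.66992.
Weighting by the prior gives 1/5 · 0.0019531 = 0.00039063, 1/5 · 0.015625 = 0.003125, 1/5 · 0.052734 = 0.010547, 1/5 · 0.24414 = 0.048828, 1/5 · 0.66992 = 0.13398; with total 0.19687.
By Bayes' rule, P(r = 7 | data) = (0.13398) / (0.19687) = 0.68056.

0.6806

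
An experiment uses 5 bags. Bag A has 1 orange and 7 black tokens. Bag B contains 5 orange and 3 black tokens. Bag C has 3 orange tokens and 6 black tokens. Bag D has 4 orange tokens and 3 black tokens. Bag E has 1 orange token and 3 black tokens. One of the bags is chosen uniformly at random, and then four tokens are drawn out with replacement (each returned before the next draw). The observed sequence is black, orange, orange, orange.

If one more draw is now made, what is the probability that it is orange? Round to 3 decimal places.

0.545

Under each hypothesis, the probability of the observed sequence is: P(data | bag A) = (7/8)(1/8)(1/8)(1/8) = 0.001709; P(data | bag B) = (3/8)(5/8)(5/8)(5/8) = 0.091553; P(data | bag C) = (6/9)(3/9)(3/9)(3/9) = 0.024691; P(data | bag D) = (3/7)(4/7)(4/7)(4/7) = 0.079967; P(data | bag E) = (3/4)(1/4)(1/4)(1/4) = 0.011719.
The prior-weighted likelihoods are 1/5 · 0.001709 = 0.0003418, 1/5 · 0.091553 = 0.018311, 1/5 · 0.024691 = 0.0049383, 1/5 · 0.079967 = 0.015993, 1/5 · 0.011719 = 0.0023437; with total 0.041928.
Normalising, the posterior is P(bag A | data) = 0.0081521, P(bag B | data) = 0.43672, P(bag C | data) = 0.11778, P(bag D | data) = 0.38145, P(bag E | data) = 0.0559.
Averaging over the posterior, P(orange next | data) = (1/8)(0.0081521) + (5/8)(0.43672) + (1/3)(0.11778) + (4/7)(0.38145) + (1/4)(0.0559) = 0.54517.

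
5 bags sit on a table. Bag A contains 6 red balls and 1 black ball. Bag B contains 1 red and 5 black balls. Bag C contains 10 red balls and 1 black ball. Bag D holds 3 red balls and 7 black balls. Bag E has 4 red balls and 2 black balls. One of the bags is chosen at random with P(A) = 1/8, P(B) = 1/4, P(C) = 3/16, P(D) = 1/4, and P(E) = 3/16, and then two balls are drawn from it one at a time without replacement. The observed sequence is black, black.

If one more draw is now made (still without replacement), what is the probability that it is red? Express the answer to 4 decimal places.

For each hypothesis, P(data | H) works out to: P(data | bag A) = (1/7)(0/6) = 0; P(data | bag B) = (5/6)(4/5) = 2/3; P(data | bag C) = (1/11)(0/10) = 0; P(data | bag D) = (7/10)(6/9) = 7/15; P(data | bag E) = (2/6)(1/5) = 1/15.
Weighting by the prior gives 1/8 · 0 = 0, 1/4 · 2/3 = 1/6, 3/16 · 0 = 0, 1/4 · 7/15 = 7/60, 3/16 · 1/15 = 1/80; these sum to 71/240.
Normalising, the posterior is P(bag A | data) = 0, P(bag B | data) = 40/71, P(bag C | data) = 0, P(bag D | data) = 28/71, P(bag E | data) = 3/71.
So P(red next | data) = Σ P(red next | H) P(H | data) = (1/4)(40/71) + (3/8)(28/71) + (1)(3/71) = 47/142.

0.3310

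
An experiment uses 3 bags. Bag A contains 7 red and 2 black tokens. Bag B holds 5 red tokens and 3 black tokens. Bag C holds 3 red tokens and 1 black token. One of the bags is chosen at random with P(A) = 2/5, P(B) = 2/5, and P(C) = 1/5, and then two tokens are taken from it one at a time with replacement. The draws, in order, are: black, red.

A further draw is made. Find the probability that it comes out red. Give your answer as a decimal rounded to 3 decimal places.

For each hypothesis, P(data | H) works out to: P(data | bag A) = (2/9)(7/9) = 0.17284; P(data | bag B) = (3/8)(5/8) = 0.23438; P(data | bag C) = (1/4)(3/4) = 0.1875.
Multiplying each by its prior: 2/5 · 0.17284 = 0.069136, 2/5 · 0.23438 = 0.09375, 1/5 · 0.1875 = 0.0375; summing to 0.20039.
Normalising, the posterior is P(bag A | data) = 0.34501, P(bag B | data) = 0.46785, P(bag C | data) = 0.18714.
Averaging over the posterior, P(red next | data) = (7/9)(0.34501) + (5/8)(0.46785) + (3/4)(0.18714) = 0.7011.

0.701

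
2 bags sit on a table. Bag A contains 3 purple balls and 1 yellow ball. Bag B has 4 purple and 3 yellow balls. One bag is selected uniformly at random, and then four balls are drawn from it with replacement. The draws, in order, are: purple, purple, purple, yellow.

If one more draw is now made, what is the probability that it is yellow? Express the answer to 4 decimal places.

0.3270

For each hypothesis, P(data | H) works out to: P(data | bag A) = (3/4)(3/4)(3/4)(1/4) = 0.10547; P(data | bag B) = (4/7)(4/7)(4/7)(3/7) = 0.079967.
Multiplying each by its prior: 1/2 · 0.10547 = 0.052734, 1/2 · 0.079967 = 0.039983; with total 0.092718.
Normalising, the posterior is P(bag A | data) = 0.56876, P(bag B | data) = 0.43124.
The predictive probability is P(yellow next | data) = (1/4)(0.56876) + (3/7)(0.43124) = 0.32701.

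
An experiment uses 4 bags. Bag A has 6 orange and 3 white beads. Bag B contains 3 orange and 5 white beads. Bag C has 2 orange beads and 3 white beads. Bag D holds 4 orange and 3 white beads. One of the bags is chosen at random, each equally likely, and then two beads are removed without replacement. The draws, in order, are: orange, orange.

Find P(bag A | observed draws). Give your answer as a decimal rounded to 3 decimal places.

0.458

For each hypothesis, P(data | H) works out to: P(data | bag A) = (6/9)(5/8) = 5/12; P(data | bag B) = (3/8)(2/7) = 3/28; P(data | bag C) = (2/5)(1/4) = 1/10; P(data | bag D) = (4/7)(3/6) = 2/7.
Weighting by the prior gives 1/4 · 5/12 = 5/48, 1/4 · 3/28 = 3/112, 1/4 · 1/10 = 1/40, 1/4 · 2/7 = 1/14; these sum to 191/840.
Therefore the posterior P(bag A | data) = (5/48) / (191/840) = 175/382.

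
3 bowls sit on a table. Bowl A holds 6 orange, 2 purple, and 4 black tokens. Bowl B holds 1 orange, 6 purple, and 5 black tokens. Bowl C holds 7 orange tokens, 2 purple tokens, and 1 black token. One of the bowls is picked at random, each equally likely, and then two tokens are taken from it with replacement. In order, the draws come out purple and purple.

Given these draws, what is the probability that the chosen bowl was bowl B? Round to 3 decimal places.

For each hypothesis, P(data | H) works out to: P(data | bowl A) = (2/12)(2/12) = 0.027778; P(data | bowl B) = (6/12)(6/12) = 0.25; P(data | bowl C) = (2/10)(2/10) = 0.04.
Weighting by the prior gives 1/3 · 0.027778 = 0.0092593, 1/3 · 0.25 = 0.083333, 1/3 · 0.04 = 0.013333; summing to 0.10593.
So P(bowl B | data) = (0.083333) / (0.10593) = 0.78671.

0.787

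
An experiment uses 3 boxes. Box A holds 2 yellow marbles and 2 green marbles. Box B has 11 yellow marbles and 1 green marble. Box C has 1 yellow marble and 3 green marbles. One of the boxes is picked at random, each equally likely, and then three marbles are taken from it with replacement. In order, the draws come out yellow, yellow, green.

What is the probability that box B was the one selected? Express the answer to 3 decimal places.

Compute the likelihood of the observed sequence for each case: P(data | box A) = (2/4)(2/4)(2/4) = 0.125; P(data | box B) = (11/12)(11/12)(1/12) = 0.070023; P(data | box C) = (1/4)(1/4)(3/4) = 0.046875.
Weighting by the prior gives 1/3 · 0.125 = 0.041667, 1/3 · 0.070023 = 0.023341, 1/3 · 0.046875 = 0.015625; these sum to 0.080633.
By Bayes' rule, P(box B | data) = (0.023341) / (0.080633) = 0.28947.

0.289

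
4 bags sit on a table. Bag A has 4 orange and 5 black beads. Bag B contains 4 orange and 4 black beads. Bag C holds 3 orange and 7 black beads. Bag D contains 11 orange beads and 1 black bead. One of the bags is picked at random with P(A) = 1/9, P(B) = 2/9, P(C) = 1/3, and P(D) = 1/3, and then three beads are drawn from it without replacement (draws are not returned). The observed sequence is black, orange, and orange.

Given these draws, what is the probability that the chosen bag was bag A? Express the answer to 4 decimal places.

0.1435

For each hypothesis, P(data | H) works out to: P(data | bag A) = (5/9)(4/8)(3/7) = 0.11905; P(data | bag B) = (4/8)(4/7)(3/6) = 0.14286; P(data | bag C) = (7/10)(3/9)(2/8) = 0.058333; P(data | bag D) = (1/12)(11/11)(10/10) = 0.083333.
The prior-weighted likelihoods are 1/9 · 0.11905 = 0.013228, 2/9 · 0.14286 = 0.031746, 1/3 · 0.058333 = 0.019444, 1/3 · 0.083333 = 0.027778; summing to 0.092196.
Therefore the posterior P(bag A | data) = (0.013228) / (0.092196) = 0.14347.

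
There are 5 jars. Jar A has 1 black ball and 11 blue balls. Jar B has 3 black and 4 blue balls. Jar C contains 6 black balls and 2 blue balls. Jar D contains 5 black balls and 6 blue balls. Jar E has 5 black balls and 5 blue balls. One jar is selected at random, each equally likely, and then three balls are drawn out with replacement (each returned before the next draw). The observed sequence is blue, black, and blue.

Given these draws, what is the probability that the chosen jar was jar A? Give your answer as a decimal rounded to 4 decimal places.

0.1354

Under each hypothesis, the probability of the observed sequence is: P(data | jar A) = (11/12)(1/12)(11/12) = 0.070023; P(data | jar B) = (4/7)(3/7)(4/7) = 0.13994; P(data | jar C) = (2/8)(6/8)(2/8) = 0.046875; P(data | jar D) = (6/11)(5/11)(6/11) = 0.13524; P(data | jar E) = (5/10)(5/10)(5/10) = 0.125.
Weighting by the prior gives 1/5 · 0.070023 = 0.014005, 1/5 · 0.13994 = 0.027988, 1/5 · 0.046875 = 0.009375, 1/5 · 0.13524 = 0.027047, 1/5 · 0.125 = 0.025; summing to 0.10342.
So P(jar A | data) = (0.014005) / (0.10342) = 0.13542.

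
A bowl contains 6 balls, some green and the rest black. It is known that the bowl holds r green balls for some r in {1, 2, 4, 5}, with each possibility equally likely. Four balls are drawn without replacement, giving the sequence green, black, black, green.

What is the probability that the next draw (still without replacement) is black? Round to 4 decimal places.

0.5000

For each hypothesis, P(data | H) works out to: P(data | r = 1) = (1/6)(5/5)(4/4)(0/3) = 0; P(data | r = 2) = (2/6)(4/5)(3/4)(1/3) = 1/15; P(data | r = 4) = (4/6)(2/5)(1/4)(3/3) = 1/15; P(data | r = 5) = (5/6)(1/5)(0/4) = 0.
The prior-weighted likelihoods are 1/4 · 0 = 0, 1/4 · 1/15 = 1/60, 1/4 · 1/15 = 1/60, 1/4 · 0 = 0; these sum to 1/30.
Dividing through by the total gives posterior P(r = 1 | data) = 0, P(r = 2 | data) = 1/2, P(r = 4 | data) = 1/2, P(r = 5 | data) = 0.
So P(black next | data) = Σ P(black next | H) P(H | data) = (1)(1/2) + (0)(1/2) = 1/2.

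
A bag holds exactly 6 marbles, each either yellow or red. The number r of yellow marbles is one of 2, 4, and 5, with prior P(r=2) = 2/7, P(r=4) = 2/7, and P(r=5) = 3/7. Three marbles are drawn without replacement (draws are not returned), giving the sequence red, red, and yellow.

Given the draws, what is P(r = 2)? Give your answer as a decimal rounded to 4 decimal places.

0.7500

The likelihood of the observed sequence under each hypothesis: P(data | r = 2) = (4/6)(3/5)(2/4) = 1/5; P(data | r = 4) = (2/6)(1/5)(4/4) = 1/15; P(data | r = 5) = (1/6)(0/5) = 0.
The prior-weighted likelihoods are 2/7 · 1/5 = 2/35, 2/7 · 1/15 = 2/105, 3/7 · 0 = 0; these sum to 8/105.
Therefore the posterior P(r = 2 | data) = (2/35) / (8/105) = 3/4.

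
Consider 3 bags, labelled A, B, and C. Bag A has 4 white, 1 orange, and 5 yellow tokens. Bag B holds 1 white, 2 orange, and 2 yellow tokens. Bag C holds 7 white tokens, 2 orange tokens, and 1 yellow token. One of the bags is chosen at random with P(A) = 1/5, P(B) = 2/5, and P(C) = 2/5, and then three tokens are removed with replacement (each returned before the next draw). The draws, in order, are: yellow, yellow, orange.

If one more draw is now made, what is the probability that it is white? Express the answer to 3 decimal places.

0.245

For each hypothesis, P(data | H) works out to: P(data | bag A) = (5/10)(5/10)(1/10) = 0.025; P(data | bag B) = (2/5)(2/5)(2/5) = 0.064; P(data | bag C) = (1/10)(1/10)(2/10) = 0.002.
The prior-weighted likelihoods are 1/5 · 0.025 = 0.005, 2/5 · 0.064 = 0.0256, 2/5 · 0.002 = 0.0008; these sum to 0.0314.
Dividing through by the total gives posterior P(bag A | data) = 0.15924, P(bag B | data) = 0.81529, P(bag C | data) = 0.025478.
So P(white next | data) = Σ P(white next | H) P(H | data) = (2/5)(0.15924) + (1/5)(0.81529) + (7/10)(0.025478) = 0.24459.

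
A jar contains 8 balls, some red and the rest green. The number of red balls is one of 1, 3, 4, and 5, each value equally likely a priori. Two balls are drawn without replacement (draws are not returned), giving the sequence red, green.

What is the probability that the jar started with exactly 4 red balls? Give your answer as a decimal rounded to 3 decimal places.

0.302

For each hypothesis, P(data | H) works out to: P(data | r = 1) = (1/8)(7/7) = 1/8; P(data | r = 3) = (3/8)(5/7) = 15/56; P(data | r = 4) = (4/8)(4/7) = 2/7; P(data | r = 5) = (5/8)(3/7) = 15/56.
Weighting by the prior gives 1/4 · 1/8 = 1/32, 1/4 · 15/56 = 15/224, 1/4 · 2/7 = 1/14, 1/4 · 15/56 = 15/224; summing to 53/224.
Therefore the posterior P(r = 4 | data) = (1/14) / (53/224) = 16/53.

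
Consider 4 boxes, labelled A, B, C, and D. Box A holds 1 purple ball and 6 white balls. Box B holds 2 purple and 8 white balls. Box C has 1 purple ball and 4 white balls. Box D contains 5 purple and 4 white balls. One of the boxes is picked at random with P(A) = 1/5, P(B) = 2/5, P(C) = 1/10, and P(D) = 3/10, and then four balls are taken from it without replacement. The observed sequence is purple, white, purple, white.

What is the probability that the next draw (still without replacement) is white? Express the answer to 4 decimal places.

0.5631

Compute the likelihood of the observed sequence for each case: P(data | box A) = (1/7)(6/6)(0/5) = 0; P(data | box B) = (2/10)(8/9)(1/8)(7/7) = 0.022222; P(data | box C) = (1/5)(4/4)(0/3) = 0; P(data | box D) = (5/9)(4/8)(4/7)(3/6) = 0.079365.
The prior-weighted likelihoods are 1/5 · 0 = 0, 2/5 · 0.022222 = 0.0088889, 1/10 · 0 = 0, 3/10 · 0.079365 = 0.02381; summing to 0.032698.
Normalising, the posterior is P(box A | data) = 0, P(box B | data) = 0.27184, P(box C | data) = 0, P(box D | data) = 0.72816.
The predictive probability is P(white next | data) = (1)(0.27184) + (2/5)(0.72816) = 0.56311.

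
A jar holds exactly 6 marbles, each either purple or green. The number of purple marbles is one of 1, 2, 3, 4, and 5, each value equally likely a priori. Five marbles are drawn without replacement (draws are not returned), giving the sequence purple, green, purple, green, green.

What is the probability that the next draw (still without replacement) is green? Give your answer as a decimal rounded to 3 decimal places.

Under each hypothesis, the probability of the observed sequence is: P(data | r = 1) = (1/6)(5/5)(0/4) = 0; P(data | r = 2) = (2/6)(4/5)(1/4)(3/3)(2/2) = 1/15; P(data | r = 3) = (3/6)(3/5)(2/4)(2/3)(1/2) = 1/20; P(data | r = 4) = (4/6)(2/5)(3/4)(1/3)(0/2) = 0; P(data | r = 5) = (5/6)(1/5)(4/4)(0/3) = 0.
Weighting by the prior gives 1/5 · 0 = 0, 1/5 · 1/15 = 1/75, 1/5 · 1/20 = 1/100, 1/5 · 0 = 0, 1/5 · 0 = 0; these sum to 7/300.
Dividing through by the total gives posterior P(r = 1 | data) = 0, P(r = 2 | data) = 4/7, P(r = 3 | data) = 3/7, P(r = 4 | data) = 0, P(r = 5 | data) = 0.
So P(green next | data) = Σ P(green next | H) P(H | data) = (1)(4/7) + (0)(3/7) = 4/7.

0.571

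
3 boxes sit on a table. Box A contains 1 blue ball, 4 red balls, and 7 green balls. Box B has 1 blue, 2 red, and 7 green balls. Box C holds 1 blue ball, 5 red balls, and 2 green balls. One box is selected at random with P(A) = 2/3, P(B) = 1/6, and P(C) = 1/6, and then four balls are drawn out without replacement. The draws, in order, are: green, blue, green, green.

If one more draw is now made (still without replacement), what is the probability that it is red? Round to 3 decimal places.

0.438

For each hypothesis, P(data | H) works out to: P(data | box A) = (7/12)(1/11)(6/10)(5/9) = 0.017677; P(data | box B) = (7/10)(1/9)(6/8)(5/7) = 0.041667; P(data | box C) = (2/8)(1/7)(1/6)(0/5) = 0.
Weighting by the prior gives 2/3 · 0.017677 = 0.011785, 1/6 · 0.041667 = 0.0069444, 1/6 · 0 = 0; these sum to 0.018729.
Dividing through by the total gives posterior P(box A | data) = 0.62921, P(box B | data) = 0.37079, P(box C | data) = 0.
So P(red next | data) = Σ P(red next | H) P(H | data) = (1/2)(0.62921) + (1/3)(0.37079) = 0.4382.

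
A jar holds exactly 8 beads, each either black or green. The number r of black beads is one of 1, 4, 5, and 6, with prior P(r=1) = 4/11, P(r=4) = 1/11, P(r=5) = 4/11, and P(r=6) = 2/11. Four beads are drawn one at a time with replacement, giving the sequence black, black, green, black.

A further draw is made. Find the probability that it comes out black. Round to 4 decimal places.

0.6484

Compute the likelihood of the observed sequence for each case: P(data | r = 1) = (1/8)(1/8)(7/8)(1/8) = 0.001709; P(data | r = 4) = (4/8)(4/8)(4/8)(4/8) = 0.0625; P(data | r = 5) = (5/8)(5/8)(3/8)(5/8) = 0.091553; P(data | r = 6) = (6/8)(6/8)(2/8)(6/8) = 0.10547.
Weighting by the prior gives 4/11 · 0.001709 = 0.00062145, 1/11 · 0.0625 = 0.0056818, 4/11 · 0.091553 = 0.033292, 2/11 · 0.10547 = 0.019176; summing to 0.058771.
Normalising, the posterior is P(r = 1 | data) = 0.010574, P(r = 4 | data) = 0.096677, P(r = 5 | data) = 0.56647, P(r = 6 | data) = 0.32628.
The predictive probability is P(black next | data) = (1/8)(0.010574) + (1/2)(0.096677) + (5/8)(0.56647) + (3/4)(0.32628) = 0.64841.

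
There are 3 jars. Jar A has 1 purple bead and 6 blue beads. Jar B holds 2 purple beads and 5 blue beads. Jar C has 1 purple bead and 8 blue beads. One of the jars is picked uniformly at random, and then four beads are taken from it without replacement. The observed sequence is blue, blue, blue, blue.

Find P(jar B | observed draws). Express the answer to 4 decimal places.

Compute the likelihood of the observed sequence for each case: P(data | jar A) = (6/7)(5/6)(4/5)(3/4) = 3/7; P(data | jar B) = (5/7)(4/6)(3/5)(2/4) = 1/7; P(data | jar C) = (8/9)(7/8)(6/7)(5/6) = 5/9.
Weighting by the prior gives 1/3 · 3/7 = 1/7, 1/3 · 1/7 = 1/21, 1/3 · 5/9 = 5/27; with total 71/189.
Hence P(jar B | data) = (1/21) / (71/189) = 9/71.

0.1268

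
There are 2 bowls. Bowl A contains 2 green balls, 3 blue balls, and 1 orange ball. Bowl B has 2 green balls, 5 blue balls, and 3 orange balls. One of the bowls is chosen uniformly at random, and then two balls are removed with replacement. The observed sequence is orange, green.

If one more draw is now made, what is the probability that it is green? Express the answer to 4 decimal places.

0.2641

The likelihood of the observed sequence under each hypothesis: P(data | bowl A) = (1/6)(2/6) = 1/18; P(data | bowl B) = (3/10)(2/10) = 3/50.
Weighting by the prior gives 1/2 · 1/18 = 1/36, 1/2 · 3/50 = 3/100; summing to 13/225.
Dividing through by the total gives posterior P(bowl A | data) = 25/52, P(bowl B | data) = 27/52.
So P(green next | data) = Σ P(green next | H) P(H | data) = (1/3)(25/52) + (1/5)(27/52) = 103/390.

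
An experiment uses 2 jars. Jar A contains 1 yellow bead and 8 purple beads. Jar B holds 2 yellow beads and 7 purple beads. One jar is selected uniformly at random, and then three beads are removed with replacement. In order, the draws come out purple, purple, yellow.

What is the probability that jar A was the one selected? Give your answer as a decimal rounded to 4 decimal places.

0.3951

Compute the likelihood of the observed sequence for each case: P(data | jar A) = (8/9)(8/9)(1/9) = 64/729; P(data | jar B) = (7/9)(7/9)(2/9) = 98/729.
Multiplying each by its prior: 1/2 · 64/729 = 32/729, 1/2 · 98/729 = 49/729; these sum to 1/9.
By Bayes' rule, P(jar A | data) = (32/729) / (1/9) = 32/81.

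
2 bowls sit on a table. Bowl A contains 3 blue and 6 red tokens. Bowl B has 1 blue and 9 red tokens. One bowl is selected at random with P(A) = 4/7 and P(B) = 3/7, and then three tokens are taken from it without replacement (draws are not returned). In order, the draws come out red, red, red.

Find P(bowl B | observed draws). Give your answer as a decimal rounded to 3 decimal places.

The likelihood of the observed sequence under each hypothesis: P(data | bowl A) = (6/9)(5/8)(4/7) = 0.2381; P(data | bowl B) = (9/10)(8/9)(7/8) = 0.7.
The prior-weighted likelihoods are 4/7 · 0.2381 = 0.13605, 3/7 · 0.7 = 0.3; summing to 0.43605.
So P(bowl B | data) = (0.3) / (0.43605) = 0.68799.

0.688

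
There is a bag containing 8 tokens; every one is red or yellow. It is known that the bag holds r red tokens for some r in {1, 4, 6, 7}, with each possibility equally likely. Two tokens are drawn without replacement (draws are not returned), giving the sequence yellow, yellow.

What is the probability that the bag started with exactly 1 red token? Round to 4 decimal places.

0.7500

Under each hypothesis, the probability of the observed sequence is: P(data | r = 1) = (7/8)(6/7) = 3/4; P(data | r = 4) = (4/8)(3/7) = 3/14; P(data | r = 6) = (2/8)(1/7) = 1/28; P(data | r = 7) = (1/8)(0/7) = 0.
Multiplying each by its prior: 1/4 · 3/4 = 3/16, 1/4 · 3/14 = 3/56, 1/4 · 1/28 = 1/112, 1/4 · 0 = 0; these sum to 1/4.
Hence P(r = 1 | data) = (3/16) / (1/4) = 3/4.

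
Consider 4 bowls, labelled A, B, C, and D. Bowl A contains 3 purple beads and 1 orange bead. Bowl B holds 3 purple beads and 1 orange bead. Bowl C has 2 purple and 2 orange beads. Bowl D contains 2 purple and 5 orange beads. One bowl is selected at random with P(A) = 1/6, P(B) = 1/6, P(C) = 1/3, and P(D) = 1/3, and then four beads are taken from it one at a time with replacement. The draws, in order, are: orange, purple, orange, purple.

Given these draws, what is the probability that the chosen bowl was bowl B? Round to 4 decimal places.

For each hypothesis, P(data | H) works out to: P(data | bowl A) = (1/4)(3/4)(1/4)(3/4) = 0.035156; P(data | bowl B) = (1/4)(3/4)(1/4)(3/4) = 0.035156; P(data | bowl C) = (2/4)(2/4)(2/4)(2/4) = 0.0625; P(data | bowl D) = (5/7)(2/7)(5/7)(2/7) = 0.041649.
The prior-weighted likelihoods are 1/6 · 0.035156 = 0.0058594, 1/6 · 0.035156 = 0.0058594, 1/3 · 0.0625 = 0.020833, 1/3 · 0.041649 = 0.013883; these sum to 0.046435.
So P(bowl B | data) = (0.0058594) / (0.046435) = 0.12618.

0.1262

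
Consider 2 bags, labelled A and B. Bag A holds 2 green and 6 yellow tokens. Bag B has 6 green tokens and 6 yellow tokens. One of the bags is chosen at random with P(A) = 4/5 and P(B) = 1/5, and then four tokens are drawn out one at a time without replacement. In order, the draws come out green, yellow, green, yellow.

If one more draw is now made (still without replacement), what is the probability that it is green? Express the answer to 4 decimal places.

0.1733

The likelihood of the observed sequence under each hypothesis: P(data | bag A) = (2/8)(6/7)(1/6)(5/5) = 0.035714; P(data | bag B) = (6/12)(6/11)(5/10)(5/9) = 0.075758.
Weighting by the prior gives 4/5 · 0.035714 = 0.028571, 1/5 · 0.075758 = 0.015152; these sum to 0.043723.
Normalising, the posterior is P(bag A | data) = 0.65347, P(bag B | data) = 0.34653.
Averaging over the posterior, P(green next | data) = (0)(0.65347) + (1/2)(0.34653) = 0.17327.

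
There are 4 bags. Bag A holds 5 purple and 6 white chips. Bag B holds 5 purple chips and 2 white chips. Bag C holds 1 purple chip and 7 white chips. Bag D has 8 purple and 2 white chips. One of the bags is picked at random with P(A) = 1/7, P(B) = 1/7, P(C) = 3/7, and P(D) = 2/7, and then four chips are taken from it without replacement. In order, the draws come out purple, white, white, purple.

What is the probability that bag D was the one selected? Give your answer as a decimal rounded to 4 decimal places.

The likelihood of the observed sequence under each hypothesis: P(data | bag A) = (5/11)(6/10)(5/9)(4/8) = 0.075758; P(data | bag B) = (5/7)(2/6)(1/5)(4/4) = 0.047619; P(data | bag C) = (1/8)(7/7)(6/6)(0/5) = 0; P(data | bag D) = (8/10)(2/9)(1/8)(7/7) = 0.022222.
Multiplying each by its prior: 1/7 · 0.075758 = 0.010823, 1/7 · 0.047619 = 0.0068027, 3/7 · 0 = 0, 2/7 · 0.022222 = 0.0063492; with total 0.023974.
So P(bag D | data) = (0.0063492) / (0.023974) = 0.26483.

0.2648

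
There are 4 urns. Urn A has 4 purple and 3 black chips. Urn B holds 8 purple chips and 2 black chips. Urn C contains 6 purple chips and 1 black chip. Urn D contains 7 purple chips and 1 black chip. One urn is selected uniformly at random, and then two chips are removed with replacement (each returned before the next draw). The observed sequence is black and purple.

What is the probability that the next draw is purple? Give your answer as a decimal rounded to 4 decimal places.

Under each hypothesis, the probability of the observed sequence is: P(data | urn A) = (3/7)(4/7) = 0.2449; P(data | urn B) = (2/10)(8/10) = 0.16; P(data | urn C) = (1/7)(6/7) = 0.12245; P(data | urn D) = (1/8)(7/8) = 0.10938.
Weighting by the prior gives 1/4 · 0.2449 = 0.061224, 1/4 · 0.16 = 0.04, 1/4 · 0.12245 = 0.030612, 1/4 · 0.10938 = 0.027344; summing to 0.15918.
The posterior is then P(urn A | data) = 0.38462, P(urn B | data) = 0.25129, P(urn C | data) = 0.19231, P(urn D | data) = 0.17178.
So P(purple next | data) = Σ P(purple next | H) P(H | data) = (4/7)(0.38462) + (4/5)(0.25129) + (6/7)(0.19231) + (7/8)(0.17178) = 0.73596.

0.7360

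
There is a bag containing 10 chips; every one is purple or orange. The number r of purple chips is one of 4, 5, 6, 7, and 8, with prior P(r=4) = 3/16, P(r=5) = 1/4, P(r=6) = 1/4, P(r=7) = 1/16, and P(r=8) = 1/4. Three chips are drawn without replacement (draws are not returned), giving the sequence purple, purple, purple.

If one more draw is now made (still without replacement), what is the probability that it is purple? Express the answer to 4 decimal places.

For each hypothesis, P(data | H) works out to: P(data | r = 4) = (4/10)(3/9)(2/8) = 0.033333; P(data | r = 5) = (5/10)(4/9)(3/8) = 0.083333; P(data | r = 6) = (6/10)(5/9)(4/8) = 0.16667; P(data | r = 7) = (7/10)(6/9)(5/8) = 0.29167; P(data | r = 8) = (8/10)(7/9)(6/8) = 0.46667.
Multiplying each by its prior: 3/16 · 0.033333 = 0.00625, 1/4 · 0.083333 = 0.020833, 1/4 · 0.16667 = 0.041667, 1/16 · 0.29167 = 0.018229, 1/4 · 0.46667 = 0.11667; with total 0.20365.
The posterior is then P(r = 4 | data) = 0.030691, P(r = 5 | data) = 0.1023, P(r = 6 | data) = 0.2046, P(r = 7 | data) = 0.089514, P(r = 8 | data) = 0.57289.
So P(purple next | data) = Σ P(purple next | H) P(H | data) = (1/7)(0.030691) + (2/7)(0.1023) + (3/7)(0.2046) + (4/7)(0.089514) + (5/7)(0.57289) = 0.58166.

0.5817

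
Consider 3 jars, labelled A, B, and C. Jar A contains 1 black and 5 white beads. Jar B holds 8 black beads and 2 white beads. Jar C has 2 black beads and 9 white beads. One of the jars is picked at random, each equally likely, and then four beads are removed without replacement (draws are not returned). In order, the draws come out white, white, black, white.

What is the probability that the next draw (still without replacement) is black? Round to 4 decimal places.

Compute the likelihood of the observed sequence for each case: P(data | jar A) = (5/6)(4/5)(1/4)(3/3) = 1/6; P(data | jar B) = (2/10)(1/9)(8/8)(0/7) = 0; P(data | jar C) = (9/11)(8/10)(2/9)(7/8) = 7/55.
Multiplying each by its prior: 1/3 · 1/6 = 1/18, 1/3 · 0 = 0, 1/3 · 7/55 = 7/165; with total 97/990.
The posterior is then P(jar A | data) = 55/97, P(jar B | data) = 0, P(jar C | data) = 42/97.
The predictive probability is P(black next | data) = (0)(55/97) + (1/7)(42/97) = 6/97.

0.0619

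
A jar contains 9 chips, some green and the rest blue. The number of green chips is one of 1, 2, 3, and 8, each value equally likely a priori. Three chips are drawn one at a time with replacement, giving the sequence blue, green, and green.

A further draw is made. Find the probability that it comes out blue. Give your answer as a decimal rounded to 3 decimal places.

0.468

For each hypothesis, P(data | H) works out to: P(data | r = 1) = (8/9)(1/9)(1/9) = 0.010974; P(data | r = 2) = (7/9)(2/9)(2/9) = 0.038409; P(data | r = 3) = (6/9)(3/9)(3/9) = 0.074074; P(data | r = 8) = (1/9)(8/9)(8/9) = 0.087791.
Multiplying each by its prior: 1/4 · 0.010974 = 0.0027435, 1/4 · 0.038409 = 0.0096022, 1/4 · 0.074074 = 0.018519, 1/4 · 0.087791 = 0.021948; summing to 0.052812.
Dividing through by the total gives posterior P(r = 1 | data) = 0.051948, P(r = 2 | data) = 0.18182, P(r = 3 | data) = 0.35065, P(r = 8 | data) = 0.41558.
Averaging over the posterior, P(blue next | data) = (8/9)(0.051948) + (7/9)(0.18182) + (2/3)(0.35065) + (1/9)(0.41558) = 0.46753.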